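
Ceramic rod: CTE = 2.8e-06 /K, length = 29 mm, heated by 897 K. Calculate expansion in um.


dL = 2.8e-06 * 29 * 897 * 1000 = 72.836 um

72.836


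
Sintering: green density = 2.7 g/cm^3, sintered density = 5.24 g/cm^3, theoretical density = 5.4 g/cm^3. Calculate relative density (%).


Relative = 5.24 / 5.4 * 100 = 97.0%

97.0


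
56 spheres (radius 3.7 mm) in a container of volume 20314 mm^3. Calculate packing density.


V_sphere = 4/3*pi*3.7^3 = 212.1748 mm^3
Total V = 56*212.1748 = 11881.7888 mm^3
PD = 11881.7888 / 20314 = 0.585

0.585


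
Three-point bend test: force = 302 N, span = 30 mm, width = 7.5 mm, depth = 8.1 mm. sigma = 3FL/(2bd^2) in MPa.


sigma = 3*302*30/(2*7.5*8.1^2) = 27.6 MPa

27.6


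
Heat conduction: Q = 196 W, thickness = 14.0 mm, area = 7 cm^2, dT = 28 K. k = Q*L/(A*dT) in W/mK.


k = 196*14.0/1000/(7/10000*28) = 140.0 W/mK

140.0


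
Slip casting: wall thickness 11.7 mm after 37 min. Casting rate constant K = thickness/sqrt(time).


K = 11.7 / sqrt(37) = 11.7 / 6.0828 = 1.923 mm/min^0.5

1.923


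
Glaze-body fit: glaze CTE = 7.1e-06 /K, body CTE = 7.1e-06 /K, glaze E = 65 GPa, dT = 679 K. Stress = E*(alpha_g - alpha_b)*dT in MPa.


Stress = 65*1000*(7.1e-06 - 7.1e-06)*679 = 0.0 MPa

0.0


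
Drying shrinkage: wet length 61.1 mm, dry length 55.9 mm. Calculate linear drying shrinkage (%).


DS = (61.1 - 55.9) / 61.1 * 100 = 8.51%

8.51


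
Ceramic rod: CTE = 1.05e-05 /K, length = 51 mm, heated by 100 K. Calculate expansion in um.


dL = 1.05e-05 * 51 * 100 * 1000 = 53.55 um

53.55


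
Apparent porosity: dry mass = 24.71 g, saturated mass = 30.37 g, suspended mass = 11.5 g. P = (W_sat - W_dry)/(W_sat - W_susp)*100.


P = (30.37 - 24.71) / (30.37 - 11.5) * 100 = 5.66 / 18.87 * 100 = 30.0%

30.0


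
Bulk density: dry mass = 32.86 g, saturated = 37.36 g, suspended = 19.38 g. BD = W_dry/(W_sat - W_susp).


BD = 32.86 / (37.36 - 19.38) = 32.86 / 17.98 = 1.828 g/cm^3

1.828


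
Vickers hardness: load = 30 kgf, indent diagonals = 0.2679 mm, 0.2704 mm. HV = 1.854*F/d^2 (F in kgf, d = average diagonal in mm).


d_avg = (0.2679+0.2704)/2 = 0.26915 mm
HV = 1.854*30/0.26915^2 = 768

768


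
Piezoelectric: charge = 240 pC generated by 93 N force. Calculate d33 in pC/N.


d33 = 240 / 93 = 2.6 pC/N

2.6


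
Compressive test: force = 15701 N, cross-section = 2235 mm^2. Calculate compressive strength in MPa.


CS = 15701 / 2235 = 7.0 MPa

7.0


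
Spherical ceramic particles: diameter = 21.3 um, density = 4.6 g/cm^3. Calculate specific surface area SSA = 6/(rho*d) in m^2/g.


SSA = 6 / (4.6 * 21.3) = 0.061 m^2/g

0.061


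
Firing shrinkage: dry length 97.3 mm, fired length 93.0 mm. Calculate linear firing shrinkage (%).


FS = (97.3 - 93.0) / 97.3 * 100 = 4.42%

4.42


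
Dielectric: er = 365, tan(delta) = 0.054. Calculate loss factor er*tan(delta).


Loss = 365 * 0.054 = 19.71

19.71


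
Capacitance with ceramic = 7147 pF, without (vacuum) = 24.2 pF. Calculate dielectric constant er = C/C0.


er = 7147 / 24.2 = 295.33

295.33


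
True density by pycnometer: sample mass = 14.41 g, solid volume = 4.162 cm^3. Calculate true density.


TD = 14.41 / 4.162 = 3.462 g/cm^3

3.462


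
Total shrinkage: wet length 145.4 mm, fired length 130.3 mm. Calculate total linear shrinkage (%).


TS = (145.4 - 130.3) / 145.4 * 100 = 10.39%

10.39


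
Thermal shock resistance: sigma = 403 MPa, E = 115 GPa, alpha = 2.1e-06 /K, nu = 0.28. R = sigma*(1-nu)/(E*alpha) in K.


R = 403*(1-0.28)/(115*1000*2.1e-06) = 1201 K

1201


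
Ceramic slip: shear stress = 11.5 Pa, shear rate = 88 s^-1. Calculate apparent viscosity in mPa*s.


eta = tau/gamma * 1000 = 11.5/88 * 1000 = 130.7 mPa*s

130.7


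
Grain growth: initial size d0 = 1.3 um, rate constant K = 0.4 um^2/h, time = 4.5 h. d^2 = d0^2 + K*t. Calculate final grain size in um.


d^2 = 1.3^2 + 0.4*4.5 = 3.49
d = sqrt(3.49) = 1.87 um

1.87


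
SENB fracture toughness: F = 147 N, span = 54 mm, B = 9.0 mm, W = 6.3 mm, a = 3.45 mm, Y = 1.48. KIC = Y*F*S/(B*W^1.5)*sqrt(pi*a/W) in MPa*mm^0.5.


KIC = 1.48*147*54/(9.0*6.3^1.5)*sqrt(pi*3.45/6.3) = 108.28

108.28


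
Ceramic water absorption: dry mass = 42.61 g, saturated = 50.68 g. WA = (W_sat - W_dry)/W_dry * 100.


WA = (50.68 - 42.61) / 42.61 * 100 = 18.94%

18.94


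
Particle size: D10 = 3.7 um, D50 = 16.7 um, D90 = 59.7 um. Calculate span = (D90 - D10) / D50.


Span = (59.7 - 3.7) / 16.7 = 56.0 / 16.7 = 3.353

3.353


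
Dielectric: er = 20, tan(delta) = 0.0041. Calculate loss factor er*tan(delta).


Loss = 20 * 0.0041 = 0.082

0.082


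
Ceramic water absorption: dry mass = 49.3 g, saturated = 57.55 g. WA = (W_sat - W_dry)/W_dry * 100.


WA = (57.55 - 49.3) / 49.3 * 100 = 16.73%

16.73


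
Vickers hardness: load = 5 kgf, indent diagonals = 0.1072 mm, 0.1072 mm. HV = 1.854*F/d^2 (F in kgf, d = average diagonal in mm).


d_avg = (0.1072+0.1072)/2 = 0.1072 mm
HV = 1.854*5/0.1072^2 = 807

807


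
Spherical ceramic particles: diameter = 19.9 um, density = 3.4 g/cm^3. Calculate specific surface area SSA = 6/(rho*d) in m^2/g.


SSA = 6 / (3.4 * 19.9) = 0.089 m^2/g

0.089


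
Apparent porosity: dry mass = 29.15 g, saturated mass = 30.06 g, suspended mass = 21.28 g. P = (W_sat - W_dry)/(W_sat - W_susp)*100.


P = (30.06 - 29.15) / (30.06 - 21.28) * 100 = 0.91 / 8.78 * 100 = 10.4%

10.4


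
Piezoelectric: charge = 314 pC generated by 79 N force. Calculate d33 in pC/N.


d33 = 314 / 79 = 4.0 pC/N

4.0


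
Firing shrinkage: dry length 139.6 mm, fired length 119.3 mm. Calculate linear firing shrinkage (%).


FS = (139.6 - 119.3) / 139.6 * 100 = 14.54%

14.54


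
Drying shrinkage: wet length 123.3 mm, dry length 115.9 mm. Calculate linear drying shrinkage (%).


DS = (123.3 - 115.9) / 123.3 * 100 = 6.0%

6.0


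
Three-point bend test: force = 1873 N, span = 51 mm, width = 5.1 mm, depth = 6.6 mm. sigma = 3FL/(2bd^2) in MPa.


sigma = 3*1873*51/(2*5.1*6.6^2) = 645.0 MPa

645.0


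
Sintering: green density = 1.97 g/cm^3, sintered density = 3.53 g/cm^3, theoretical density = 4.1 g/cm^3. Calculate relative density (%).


Relative = 3.53 / 4.1 * 100 = 86.1%

86.1


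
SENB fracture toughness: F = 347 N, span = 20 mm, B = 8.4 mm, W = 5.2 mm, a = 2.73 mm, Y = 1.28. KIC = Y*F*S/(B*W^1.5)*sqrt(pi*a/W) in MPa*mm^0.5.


KIC = 1.28*347*20/(8.4*5.2^1.5)*sqrt(pi*2.73/5.2) = 114.54

114.54


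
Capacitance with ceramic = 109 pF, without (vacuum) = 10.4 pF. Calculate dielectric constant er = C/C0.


er = 109 / 10.4 = 10.48

10.48


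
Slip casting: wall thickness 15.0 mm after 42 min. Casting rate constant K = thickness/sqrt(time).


K = 15.0 / sqrt(42) = 15.0 / 6.4807 = 2.315 mm/min^0.5

2.315


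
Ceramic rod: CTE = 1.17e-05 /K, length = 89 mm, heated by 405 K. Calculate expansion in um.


dL = 1.17e-05 * 89 * 405 * 1000 = 421.727 um

421.727


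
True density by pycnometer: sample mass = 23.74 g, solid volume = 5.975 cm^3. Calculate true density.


TD = 23.74 / 5.975 = 3.973 g/cm^3

3.973


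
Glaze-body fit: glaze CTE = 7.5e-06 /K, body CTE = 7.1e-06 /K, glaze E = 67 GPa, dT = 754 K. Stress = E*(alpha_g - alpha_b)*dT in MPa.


Stress = 67*1000*(7.5e-06 - 7.1e-06)*754 = 20.2 MPa

20.2


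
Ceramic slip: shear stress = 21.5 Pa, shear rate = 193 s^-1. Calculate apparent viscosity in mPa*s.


eta = tau/gamma * 1000 = 21.5/193 * 1000 = 111.4 mPa*s

111.4


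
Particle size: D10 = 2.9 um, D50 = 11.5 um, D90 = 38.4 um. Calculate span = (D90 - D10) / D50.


Span = (38.4 - 2.9) / 11.5 = 35.5 / 11.5 = 3.087

3.087


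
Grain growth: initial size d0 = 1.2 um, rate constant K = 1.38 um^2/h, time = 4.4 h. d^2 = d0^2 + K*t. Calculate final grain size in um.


d^2 = 1.2^2 + 1.38*4.4 = 7.512
d = sqrt(7.512) = 2.74 um

2.74


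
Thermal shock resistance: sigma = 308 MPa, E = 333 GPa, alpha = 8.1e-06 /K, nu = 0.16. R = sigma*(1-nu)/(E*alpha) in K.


R = 308*(1-0.16)/(333*1000*8.1e-06) = 96 K

96


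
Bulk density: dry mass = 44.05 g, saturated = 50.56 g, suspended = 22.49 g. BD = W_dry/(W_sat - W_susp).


BD = 44.05 / (50.56 - 22.49) = 44.05 / 28.07 = 1.569 g/cm^3

1.569


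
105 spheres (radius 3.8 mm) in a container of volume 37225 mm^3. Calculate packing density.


V_sphere = 4/3*pi*3.8^3 = 229.8473 mm^3
Total V = 105*229.8473 = 24133.9665 mm^3
PD = 24133.9665 / 37225 = 0.648

0.648


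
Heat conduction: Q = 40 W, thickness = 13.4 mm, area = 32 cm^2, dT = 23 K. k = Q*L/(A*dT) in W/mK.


k = 40*13.4/1000/(32/10000*23) = 7.28 W/mK

7.28


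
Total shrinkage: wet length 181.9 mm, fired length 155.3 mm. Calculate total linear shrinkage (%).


TS = (181.9 - 155.3) / 181.9 * 100 = 14.62%

14.62


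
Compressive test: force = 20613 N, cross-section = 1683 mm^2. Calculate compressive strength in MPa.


CS = 20613 / 1683 = 12.2 MPa

12.2


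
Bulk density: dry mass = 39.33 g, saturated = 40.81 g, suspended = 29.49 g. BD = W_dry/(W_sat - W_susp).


BD = 39.33 / (40.81 - 29.49) = 39.33 / 11.32 = 3.474 g/cm^3

3.474


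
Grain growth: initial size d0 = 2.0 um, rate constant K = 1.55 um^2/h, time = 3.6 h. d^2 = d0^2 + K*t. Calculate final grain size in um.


d^2 = 2.0^2 + 1.55*3.6 = 9.58
d = sqrt(9.58) = 3.1 um

3.1


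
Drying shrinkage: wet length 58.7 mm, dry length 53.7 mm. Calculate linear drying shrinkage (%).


DS = (58.7 - 53.7) / 58.7 * 100 = 8.52%

8.52


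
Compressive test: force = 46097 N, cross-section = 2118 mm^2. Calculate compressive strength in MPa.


CS = 46097 / 2118 = 21.8 MPa

21.8


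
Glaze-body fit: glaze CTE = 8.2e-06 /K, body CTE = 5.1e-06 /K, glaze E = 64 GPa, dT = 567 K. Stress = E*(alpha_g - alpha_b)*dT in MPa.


Stress = 64*1000*(8.2e-06 - 5.1e-06)*567 = 112.5 MPa

112.5


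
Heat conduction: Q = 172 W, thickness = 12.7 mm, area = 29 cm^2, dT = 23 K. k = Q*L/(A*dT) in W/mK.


k = 172*12.7/1000/(29/10000*23) = 32.75 W/mK

32.75


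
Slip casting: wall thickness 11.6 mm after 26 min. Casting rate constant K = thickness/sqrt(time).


K = 11.6 / sqrt(26) = 11.6 / 5.099 = 2.275 mm/min^0.5

2.275


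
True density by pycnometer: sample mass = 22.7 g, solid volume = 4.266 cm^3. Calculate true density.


TD = 22.7 / 4.266 = 5.321 g/cm^3

5.321


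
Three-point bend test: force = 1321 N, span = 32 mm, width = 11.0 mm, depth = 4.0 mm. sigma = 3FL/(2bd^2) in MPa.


sigma = 3*1321*32/(2*11.0*4.0^2) = 360.3 MPa

360.3


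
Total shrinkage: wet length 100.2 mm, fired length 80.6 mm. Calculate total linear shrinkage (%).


TS = (100.2 - 80.6) / 100.2 * 100 = 19.56%

19.56


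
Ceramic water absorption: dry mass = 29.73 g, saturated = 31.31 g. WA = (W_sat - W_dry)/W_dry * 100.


WA = (31.31 - 29.73) / 29.73 * 100 = 5.31%

5.31


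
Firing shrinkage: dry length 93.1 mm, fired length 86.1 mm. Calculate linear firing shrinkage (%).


FS = (93.1 - 86.1) / 93.1 * 100 = 7.52%

7.52


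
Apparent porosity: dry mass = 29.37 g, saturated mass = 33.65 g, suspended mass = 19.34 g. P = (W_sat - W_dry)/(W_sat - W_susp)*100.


P = (33.65 - 29.37) / (33.65 - 19.34) * 100 = 4.28 / 14.31 * 100 = 29.9%

29.9


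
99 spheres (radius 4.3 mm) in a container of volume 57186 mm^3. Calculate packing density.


V_sphere = 4/3*pi*4.3^3 = 333.0381 mm^3
Total V = 99*333.0381 = 32970.7719 mm^3
PD = 32970.7719 / 57186 = 0.577

0.577


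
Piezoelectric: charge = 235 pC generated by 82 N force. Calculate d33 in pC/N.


d33 = 235 / 82 = 2.9 pC/N

2.9


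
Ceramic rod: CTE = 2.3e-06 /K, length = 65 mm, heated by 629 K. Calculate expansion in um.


dL = 2.3e-06 * 65 * 629 * 1000 = 94.036 um

94.036


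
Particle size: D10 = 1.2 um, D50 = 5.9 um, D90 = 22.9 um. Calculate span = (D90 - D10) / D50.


Span = (22.9 - 1.2) / 5.9 = 21.7 / 5.9 = 3.678

3.678


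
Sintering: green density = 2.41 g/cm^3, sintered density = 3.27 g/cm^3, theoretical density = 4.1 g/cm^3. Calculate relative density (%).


Relative = 3.27 / 4.1 * 100 = 79.8%

79.8


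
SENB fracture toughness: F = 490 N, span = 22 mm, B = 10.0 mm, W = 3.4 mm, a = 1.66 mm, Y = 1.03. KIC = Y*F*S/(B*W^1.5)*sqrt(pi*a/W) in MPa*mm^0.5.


KIC = 1.03*490*22/(10.0*3.4^1.5)*sqrt(pi*1.66/3.4) = 219.34

219.34


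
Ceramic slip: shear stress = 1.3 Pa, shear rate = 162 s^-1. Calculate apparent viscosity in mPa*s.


eta = tau/gamma * 1000 = 1.3/162 * 1000 = 8.0 mPa*s

8.0


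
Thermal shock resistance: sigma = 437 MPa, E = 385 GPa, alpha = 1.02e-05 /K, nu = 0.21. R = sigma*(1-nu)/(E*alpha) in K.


R = 437*(1-0.21)/(385*1000*1.02e-05) = 88 K

88


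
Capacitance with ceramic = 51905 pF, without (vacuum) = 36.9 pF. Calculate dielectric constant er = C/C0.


er = 51905 / 36.9 = 1406.64

1406.64


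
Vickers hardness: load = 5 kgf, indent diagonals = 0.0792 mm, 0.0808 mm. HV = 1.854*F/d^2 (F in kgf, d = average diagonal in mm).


d_avg = (0.0792+0.0808)/2 = 0.08 mm
HV = 1.854*5/0.08^2 = 1448

1448


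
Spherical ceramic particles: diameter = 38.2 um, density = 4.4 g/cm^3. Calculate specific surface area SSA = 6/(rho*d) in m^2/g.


SSA = 6 / (4.4 * 38.2) = 0.036 m^2/g

0.036


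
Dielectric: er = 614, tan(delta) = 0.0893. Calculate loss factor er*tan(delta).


Loss = 614 * 0.0893 = 54.83

54.83


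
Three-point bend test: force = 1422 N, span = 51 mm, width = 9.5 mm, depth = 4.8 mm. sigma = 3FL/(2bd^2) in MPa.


sigma = 3*1422*51/(2*9.5*4.8^2) = 497.0 MPa

497.0


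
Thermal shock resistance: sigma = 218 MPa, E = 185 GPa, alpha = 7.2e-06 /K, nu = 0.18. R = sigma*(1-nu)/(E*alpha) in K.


R = 218*(1-0.18)/(185*1000*7.2e-06) = 134 K

134


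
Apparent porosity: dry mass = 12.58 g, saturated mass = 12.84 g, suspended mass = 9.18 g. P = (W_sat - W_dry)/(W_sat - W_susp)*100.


P = (12.84 - 12.58) / (12.84 - 9.18) * 100 = 0.26 / 3.66 * 100 = 7.1%

7.1


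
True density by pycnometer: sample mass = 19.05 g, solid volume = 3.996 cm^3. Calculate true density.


TD = 19.05 / 3.996 = 4.767 g/cm^3

4.767


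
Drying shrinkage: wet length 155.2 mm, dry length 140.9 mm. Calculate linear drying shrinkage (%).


DS = (155.2 - 140.9) / 155.2 * 100 = 9.21%

9.21


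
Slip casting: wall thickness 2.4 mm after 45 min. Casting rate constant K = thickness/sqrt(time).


K = 2.4 / sqrt(45) = 2.4 / 6.7082 = 0.358 mm/min^0.5

0.358


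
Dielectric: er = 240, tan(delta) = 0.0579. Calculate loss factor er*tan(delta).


Loss = 240 * 0.0579 = 13.896

13.896


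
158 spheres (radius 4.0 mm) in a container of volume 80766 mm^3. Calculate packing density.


V_sphere = 4/3*pi*4.0^3 = 268.0826 mm^3
Total V = 158*268.0826 = 42357.0508 mm^3
PD = 42357.0508 / 80766 = 0.524

0.524


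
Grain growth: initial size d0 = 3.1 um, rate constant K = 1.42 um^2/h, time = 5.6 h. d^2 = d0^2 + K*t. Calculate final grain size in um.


d^2 = 3.1^2 + 1.42*5.6 = 17.562
d = sqrt(17.562) = 4.19 um

4.19


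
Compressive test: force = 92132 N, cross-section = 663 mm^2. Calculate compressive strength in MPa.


CS = 92132 / 663 = 139.0 MPa

139.0


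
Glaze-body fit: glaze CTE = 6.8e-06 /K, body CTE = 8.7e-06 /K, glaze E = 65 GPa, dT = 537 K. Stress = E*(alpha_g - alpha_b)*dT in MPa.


Stress = 65*1000*(6.8e-06 - 8.7e-06)*537 = -66.3 MPa

-66.3


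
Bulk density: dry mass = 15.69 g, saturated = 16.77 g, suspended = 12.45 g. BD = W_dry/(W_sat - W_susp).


BD = 15.69 / (16.77 - 12.45) = 15.69 / 4.32 = 3.632 g/cm^3

3.632


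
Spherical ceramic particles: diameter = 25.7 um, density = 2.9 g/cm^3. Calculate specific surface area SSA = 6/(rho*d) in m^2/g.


SSA = 6 / (2.9 * 25.7) = 0.081 m^2/g

0.081


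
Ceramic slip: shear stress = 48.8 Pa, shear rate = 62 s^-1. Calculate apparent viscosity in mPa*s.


eta = tau/gamma * 1000 = 48.8/62 * 1000 = 787.1 mPa*s

787.1


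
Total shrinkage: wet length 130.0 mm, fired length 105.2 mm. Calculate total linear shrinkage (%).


TS = (130.0 - 105.2) / 130.0 * 100 = 19.08%

19.08


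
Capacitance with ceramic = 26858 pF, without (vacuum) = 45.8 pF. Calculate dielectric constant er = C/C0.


er = 26858 / 45.8 = 586.42

586.42


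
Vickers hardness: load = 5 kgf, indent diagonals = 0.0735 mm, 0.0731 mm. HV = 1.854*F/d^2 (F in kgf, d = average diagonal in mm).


d_avg = (0.0735+0.0731)/2 = 0.0733 mm
HV = 1.854*5/0.0733^2 = 1725

1725


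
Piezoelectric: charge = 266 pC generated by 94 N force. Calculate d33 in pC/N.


d33 = 266 / 94 = 2.8 pC/N

2.8


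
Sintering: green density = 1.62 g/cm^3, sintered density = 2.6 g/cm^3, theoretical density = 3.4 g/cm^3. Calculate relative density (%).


Relative = 2.6 / 3.4 * 100 = 76.5%

76.5


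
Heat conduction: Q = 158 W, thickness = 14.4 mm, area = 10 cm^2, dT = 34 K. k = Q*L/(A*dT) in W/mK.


k = 158*14.4/1000/(10/10000*34) = 66.92 W/mK

66.92


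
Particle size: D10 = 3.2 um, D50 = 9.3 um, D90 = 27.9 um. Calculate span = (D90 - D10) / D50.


Span = (27.9 - 3.2) / 9.3 = 24.7 / 9.3 = 2.656

2.656


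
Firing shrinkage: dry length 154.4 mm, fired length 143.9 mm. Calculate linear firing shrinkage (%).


FS = (154.4 - 143.9) / 154.4 * 100 = 6.8%

6.8


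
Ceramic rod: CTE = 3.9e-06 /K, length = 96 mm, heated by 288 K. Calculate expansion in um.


dL = 3.9e-06 * 96 * 288 * 1000 = 107.827 um

107.827


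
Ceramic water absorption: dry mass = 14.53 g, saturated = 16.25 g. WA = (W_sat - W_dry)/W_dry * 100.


WA = (16.25 - 14.53) / 14.53 * 100 = 11.84%

11.84


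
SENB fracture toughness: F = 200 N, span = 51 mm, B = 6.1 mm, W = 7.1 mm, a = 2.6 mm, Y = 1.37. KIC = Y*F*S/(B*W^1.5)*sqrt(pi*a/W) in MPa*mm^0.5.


KIC = 1.37*200*51/(6.1*7.1^1.5)*sqrt(pi*2.6/7.1) = 129.88

129.88


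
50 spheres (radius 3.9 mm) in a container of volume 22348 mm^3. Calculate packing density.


V_sphere = 4/3*pi*3.9^3 = 248.4748 mm^3
Total V = 50*248.4748 = 12423.74 mm^3
PD = 12423.74 / 22348 = 0.556

0.556


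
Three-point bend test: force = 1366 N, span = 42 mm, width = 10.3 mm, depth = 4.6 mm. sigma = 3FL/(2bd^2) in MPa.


sigma = 3*1366*42/(2*10.3*4.6^2) = 394.9 MPa

394.9


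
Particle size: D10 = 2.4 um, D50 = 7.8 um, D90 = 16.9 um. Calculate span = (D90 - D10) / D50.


Span = (16.9 - 2.4) / 7.8 = 14.5 / 7.8 = 1.859

1.859


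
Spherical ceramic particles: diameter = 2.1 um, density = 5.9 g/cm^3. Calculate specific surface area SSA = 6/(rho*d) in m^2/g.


SSA = 6 / (5.9 * 2.1) = 0.484 m^2/g

0.484


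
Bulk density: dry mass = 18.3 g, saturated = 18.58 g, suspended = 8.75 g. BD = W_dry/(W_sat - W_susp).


BD = 18.3 / (18.58 - 8.75) = 18.3 / 9.83 = 1.862 g/cm^3

1.862


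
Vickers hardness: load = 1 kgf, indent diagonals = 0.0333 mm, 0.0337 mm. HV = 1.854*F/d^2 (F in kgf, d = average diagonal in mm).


d_avg = (0.0333+0.0337)/2 = 0.0335 mm
HV = 1.854*1/0.0335^2 = 1652

1652


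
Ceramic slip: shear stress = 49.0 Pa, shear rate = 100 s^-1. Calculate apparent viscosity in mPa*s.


eta = tau/gamma * 1000 = 49.0/100 * 1000 = 490.0 mPa*s

490.0


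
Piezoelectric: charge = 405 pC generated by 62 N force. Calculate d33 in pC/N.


d33 = 405 / 62 = 6.5 pC/N

6.5


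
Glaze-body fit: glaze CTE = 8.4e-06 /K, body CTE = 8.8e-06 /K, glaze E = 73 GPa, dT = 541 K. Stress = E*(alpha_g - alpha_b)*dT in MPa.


Stress = 73*1000*(8.4e-06 - 8.8e-06)*541 = -15.8 MPa

-15.8


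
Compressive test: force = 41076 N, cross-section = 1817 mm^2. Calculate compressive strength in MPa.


CS = 41076 / 1817 = 22.6 MPa

22.6


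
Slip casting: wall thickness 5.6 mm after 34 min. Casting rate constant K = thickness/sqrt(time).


K = 5.6 / sqrt(34) = 5.6 / 5.831 = 0.96 mm/min^0.5

0.96


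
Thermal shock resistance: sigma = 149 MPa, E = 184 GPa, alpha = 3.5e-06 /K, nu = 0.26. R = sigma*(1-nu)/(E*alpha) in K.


R = 149*(1-0.26)/(184*1000*3.5e-06) = 171 K

171


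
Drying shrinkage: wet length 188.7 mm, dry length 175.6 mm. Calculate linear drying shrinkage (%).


DS = (188.7 - 175.6) / 188.7 * 100 = 6.94%

6.94


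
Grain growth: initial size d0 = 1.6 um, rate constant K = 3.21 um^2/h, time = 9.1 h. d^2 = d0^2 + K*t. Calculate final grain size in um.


d^2 = 1.6^2 + 3.21*9.1 = 31.771
d = sqrt(31.771) = 5.64 um

5.64


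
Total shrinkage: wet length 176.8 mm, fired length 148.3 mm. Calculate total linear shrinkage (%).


TS = (176.8 - 148.3) / 176.8 * 100 = 16.12%

16.12


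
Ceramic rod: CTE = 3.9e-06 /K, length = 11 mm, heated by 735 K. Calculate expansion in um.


dL = 3.9e-06 * 11 * 735 * 1000 = 31.532 um

31.532


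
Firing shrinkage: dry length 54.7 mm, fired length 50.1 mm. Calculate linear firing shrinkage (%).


FS = (54.7 - 50.1) / 54.7 * 100 = 8.41%

8.41


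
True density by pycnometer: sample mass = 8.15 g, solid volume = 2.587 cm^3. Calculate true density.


TD = 8.15 / 2.587 = 3.15 g/cm^3

3.15


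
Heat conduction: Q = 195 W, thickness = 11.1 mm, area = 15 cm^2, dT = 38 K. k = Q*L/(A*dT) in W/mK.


k = 195*11.1/1000/(15/10000*38) = 37.97 W/mK

37.97


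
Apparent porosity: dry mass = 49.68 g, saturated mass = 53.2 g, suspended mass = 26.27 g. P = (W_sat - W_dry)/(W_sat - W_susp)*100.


P = (53.2 - 49.68) / (53.2 - 26.27) * 100 = 3.52 / 26.93 * 100 = 13.1%

13.1


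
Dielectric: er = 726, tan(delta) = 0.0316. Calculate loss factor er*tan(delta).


Loss = 726 * 0.0316 = 22.942

22.942


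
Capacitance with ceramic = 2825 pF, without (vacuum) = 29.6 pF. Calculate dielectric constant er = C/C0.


er = 2825 / 29.6 = 95.44

95.44


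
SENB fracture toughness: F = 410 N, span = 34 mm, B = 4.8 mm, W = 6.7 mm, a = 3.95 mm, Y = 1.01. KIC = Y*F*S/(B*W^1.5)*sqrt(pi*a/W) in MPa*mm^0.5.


KIC = 1.01*410*34/(4.8*6.7^1.5)*sqrt(pi*3.95/6.7) = 230.18

230.18


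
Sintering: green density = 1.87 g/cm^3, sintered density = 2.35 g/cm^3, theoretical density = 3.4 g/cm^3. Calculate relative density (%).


Relative = 2.35 / 3.4 * 100 = 69.1%

69.1


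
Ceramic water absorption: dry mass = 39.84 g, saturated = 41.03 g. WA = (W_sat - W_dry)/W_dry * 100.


WA = (41.03 - 39.84) / 39.84 * 100 = 2.99%

2.99


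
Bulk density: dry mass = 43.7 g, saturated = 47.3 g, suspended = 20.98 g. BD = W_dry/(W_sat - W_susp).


BD = 43.7 / (47.3 - 20.98) = 43.7 / 26.32 = 1.66 g/cm^3

1.66


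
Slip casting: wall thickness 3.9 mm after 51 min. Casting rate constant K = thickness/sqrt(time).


K = 3.9 / sqrt(51) = 3.9 / 7.1414 = 0.546 mm/min^0.5

0.546


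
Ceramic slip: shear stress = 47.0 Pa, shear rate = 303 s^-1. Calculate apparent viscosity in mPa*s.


eta = tau/gamma * 1000 = 47.0/303 * 1000 = 155.1 mPa*s

155.1


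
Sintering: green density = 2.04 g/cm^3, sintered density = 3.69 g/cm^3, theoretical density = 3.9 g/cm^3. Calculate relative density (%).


Relative = 3.69 / 3.9 * 100 = 94.6%

94.6


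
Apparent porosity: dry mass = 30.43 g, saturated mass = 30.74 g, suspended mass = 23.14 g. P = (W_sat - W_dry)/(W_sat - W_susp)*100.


P = (30.74 - 30.43) / (30.74 - 23.14) * 100 = 0.31 / 7.6 * 100 = 4.1%

4.1


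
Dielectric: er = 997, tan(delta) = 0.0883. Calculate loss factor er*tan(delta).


Loss = 997 * 0.0883 = 88.035

88.035


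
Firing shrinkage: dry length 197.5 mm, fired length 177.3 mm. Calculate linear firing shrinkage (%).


FS = (197.5 - 177.3) / 197.5 * 100 = 10.23%

10.23


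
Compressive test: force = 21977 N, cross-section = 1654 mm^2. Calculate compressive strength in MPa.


CS = 21977 / 1654 = 13.3 MPa

13.3


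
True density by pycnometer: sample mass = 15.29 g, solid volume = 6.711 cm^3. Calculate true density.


TD = 15.29 / 6.711 = 2.278 g/cm^3

2.278


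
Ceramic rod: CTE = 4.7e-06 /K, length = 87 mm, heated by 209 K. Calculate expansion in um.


dL = 4.7e-06 * 87 * 209 * 1000 = 85.46 um

85.46


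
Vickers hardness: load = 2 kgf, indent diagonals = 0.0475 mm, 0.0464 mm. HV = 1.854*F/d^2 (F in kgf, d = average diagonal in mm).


d_avg = (0.0475+0.0464)/2 = 0.04695 mm
HV = 1.854*2/0.04695^2 = 1682

1682


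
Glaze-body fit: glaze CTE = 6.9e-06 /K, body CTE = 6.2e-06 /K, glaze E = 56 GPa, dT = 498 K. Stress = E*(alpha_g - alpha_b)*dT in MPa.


Stress = 56*1000*(6.9e-06 - 6.2e-06)*498 = 19.5 MPa

19.5


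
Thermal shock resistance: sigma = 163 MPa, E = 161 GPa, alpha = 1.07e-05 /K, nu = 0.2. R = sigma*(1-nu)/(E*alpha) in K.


R = 163*(1-0.2)/(161*1000*1.07e-05) = 76 K

76


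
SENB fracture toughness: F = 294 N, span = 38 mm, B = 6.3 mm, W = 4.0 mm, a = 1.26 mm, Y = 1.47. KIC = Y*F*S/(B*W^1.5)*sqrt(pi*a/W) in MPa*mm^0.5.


KIC = 1.47*294*38/(6.3*4.0^1.5)*sqrt(pi*1.26/4.0) = 324.15

324.15


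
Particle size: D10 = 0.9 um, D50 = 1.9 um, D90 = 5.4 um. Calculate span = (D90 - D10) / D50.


Span = (5.4 - 0.9) / 1.9 = 4.5 / 1.9 = 2.368

2.368


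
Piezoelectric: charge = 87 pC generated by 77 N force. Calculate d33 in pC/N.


d33 = 87 / 77 = 1.1 pC/N

1.1


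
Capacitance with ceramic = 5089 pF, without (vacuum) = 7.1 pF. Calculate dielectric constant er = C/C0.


er = 5089 / 7.1 = 716.76

716.76


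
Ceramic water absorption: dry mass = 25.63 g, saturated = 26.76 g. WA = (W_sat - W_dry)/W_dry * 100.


WA = (26.76 - 25.63) / 25.63 * 100 = 4.41%

4.41


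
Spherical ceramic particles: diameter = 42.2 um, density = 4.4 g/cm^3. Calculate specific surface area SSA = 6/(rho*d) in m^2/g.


SSA = 6 / (4.4 * 42.2) = 0.032 m^2/g

0.032


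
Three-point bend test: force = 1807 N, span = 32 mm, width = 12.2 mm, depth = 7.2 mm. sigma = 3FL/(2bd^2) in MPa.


sigma = 3*1807*32/(2*12.2*7.2^2) = 137.1 MPa

137.1


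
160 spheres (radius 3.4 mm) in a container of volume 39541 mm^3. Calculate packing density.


V_sphere = 4/3*pi*3.4^3 = 164.6362 mm^3
Total V = 160*164.6362 = 26341.792 mm^3
PD = 26341.792 / 39541 = 0.666

0.666


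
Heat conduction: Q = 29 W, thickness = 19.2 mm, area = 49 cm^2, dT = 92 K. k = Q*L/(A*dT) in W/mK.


k = 29*19.2/1000/(49/10000*92) = 1.24 W/mK

1.24


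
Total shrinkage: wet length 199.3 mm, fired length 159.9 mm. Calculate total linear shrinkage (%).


TS = (199.3 - 159.9) / 199.3 * 100 = 19.77%

19.77


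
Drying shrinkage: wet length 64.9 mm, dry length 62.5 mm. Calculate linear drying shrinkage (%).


DS = (64.9 - 62.5) / 64.9 * 100 = 3.7%

3.7


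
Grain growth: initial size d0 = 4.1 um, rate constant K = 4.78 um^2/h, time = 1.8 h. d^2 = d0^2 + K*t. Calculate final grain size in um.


d^2 = 4.1^2 + 4.78*1.8 = 25.414
d = sqrt(25.414) = 5.04 um

5.04


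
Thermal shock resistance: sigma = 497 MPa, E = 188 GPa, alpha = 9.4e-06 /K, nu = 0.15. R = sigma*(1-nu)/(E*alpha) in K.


R = 497*(1-0.15)/(188*1000*9.4e-06) = 239 K

239


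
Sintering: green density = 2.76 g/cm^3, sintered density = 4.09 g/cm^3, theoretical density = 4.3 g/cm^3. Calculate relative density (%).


Relative = 4.09 / 4.3 * 100 = 95.1%

95.1


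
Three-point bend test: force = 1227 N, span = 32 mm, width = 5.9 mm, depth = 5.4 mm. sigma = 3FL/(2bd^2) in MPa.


sigma = 3*1227*32/(2*5.9*5.4^2) = 342.3 MPa

342.3


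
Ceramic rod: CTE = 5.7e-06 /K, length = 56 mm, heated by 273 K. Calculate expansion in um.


dL = 5.7e-06 * 56 * 273 * 1000 = 87.142 um

87.142


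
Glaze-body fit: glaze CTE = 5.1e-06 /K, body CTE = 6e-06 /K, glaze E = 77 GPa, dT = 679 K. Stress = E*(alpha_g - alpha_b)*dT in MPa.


Stress = 77*1000*(5.1e-06 - 6e-06)*679 = -47.1 MPa

-47.1


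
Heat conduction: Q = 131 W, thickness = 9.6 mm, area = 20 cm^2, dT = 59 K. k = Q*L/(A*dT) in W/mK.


k = 131*9.6/1000/(20/10000*59) = 10.66 W/mK

10.66


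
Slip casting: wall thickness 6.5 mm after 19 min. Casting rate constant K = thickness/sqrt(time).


K = 6.5 / sqrt(19) = 6.5 / 4.3589 = 1.491 mm/min^0.5

1.491


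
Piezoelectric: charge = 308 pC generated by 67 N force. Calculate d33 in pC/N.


d33 = 308 / 67 = 4.6 pC/N

4.6


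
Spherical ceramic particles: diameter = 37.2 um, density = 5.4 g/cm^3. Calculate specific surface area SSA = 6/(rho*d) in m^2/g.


SSA = 6 / (5.4 * 37.2) = 0.03 m^2/g

0.03


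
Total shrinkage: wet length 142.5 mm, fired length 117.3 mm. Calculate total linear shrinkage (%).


TS = (142.5 - 117.3) / 142.5 * 100 = 17.68%

17.68


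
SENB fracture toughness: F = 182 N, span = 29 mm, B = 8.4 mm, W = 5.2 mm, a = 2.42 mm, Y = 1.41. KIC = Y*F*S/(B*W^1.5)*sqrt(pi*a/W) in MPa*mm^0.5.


KIC = 1.41*182*29/(8.4*5.2^1.5)*sqrt(pi*2.42/5.2) = 90.34

90.34


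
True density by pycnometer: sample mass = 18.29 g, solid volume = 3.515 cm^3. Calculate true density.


TD = 18.29 / 3.515 = 5.203 g/cm^3

5.203


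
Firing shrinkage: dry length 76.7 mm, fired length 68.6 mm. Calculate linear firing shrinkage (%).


FS = (76.7 - 68.6) / 76.7 * 100 = 10.56%

10.56


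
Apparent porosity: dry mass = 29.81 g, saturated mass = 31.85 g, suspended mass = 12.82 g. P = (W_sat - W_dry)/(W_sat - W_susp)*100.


P = (31.85 - 29.81) / (31.85 - 12.82) * 100 = 2.04 / 19.03 * 100 = 10.7%

10.7


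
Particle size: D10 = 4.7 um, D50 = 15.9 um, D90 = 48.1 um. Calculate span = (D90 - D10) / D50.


Span = (48.1 - 4.7) / 15.9 = 43.4 / 15.9 = 2.73

2.73


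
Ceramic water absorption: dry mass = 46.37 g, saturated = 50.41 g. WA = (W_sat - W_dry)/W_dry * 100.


WA = (50.41 - 46.37) / 46.37 * 100 = 8.71%

8.71


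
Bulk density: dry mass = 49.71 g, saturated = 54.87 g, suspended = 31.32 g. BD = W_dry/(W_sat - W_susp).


BD = 49.71 / (54.87 - 31.32) = 49.71 / 23.55 = 2.111 g/cm^3

2.111


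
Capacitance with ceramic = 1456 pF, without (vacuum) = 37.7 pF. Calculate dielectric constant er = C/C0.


er = 1456 / 37.7 = 38.62

38.62


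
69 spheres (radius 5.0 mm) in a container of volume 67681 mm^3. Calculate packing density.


V_sphere = 4/3*pi*5.0^3 = 523.5988 mm^3
Total V = 69*523.5988 = 36128.3172 mm^3
PD = 36128.3172 / 67681 = 0.534

0.534


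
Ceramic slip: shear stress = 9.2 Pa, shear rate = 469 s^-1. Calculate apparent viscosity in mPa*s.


eta = tau/gamma * 1000 = 9.2/469 * 1000 = 19.6 mPa*s

19.6


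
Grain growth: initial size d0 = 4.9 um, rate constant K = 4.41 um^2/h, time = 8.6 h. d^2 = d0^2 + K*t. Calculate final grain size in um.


d^2 = 4.9^2 + 4.41*8.6 = 61.936
d = sqrt(61.936) = 7.87 um

7.87


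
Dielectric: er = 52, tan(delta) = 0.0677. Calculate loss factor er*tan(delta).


Loss = 52 * 0.0677 = 3.52

3.52


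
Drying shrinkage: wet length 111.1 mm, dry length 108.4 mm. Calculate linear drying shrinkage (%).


DS = (111.1 - 108.4) / 111.1 * 100 = 2.43%

2.43


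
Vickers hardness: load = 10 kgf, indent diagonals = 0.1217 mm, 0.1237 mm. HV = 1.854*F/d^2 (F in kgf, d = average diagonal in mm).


d_avg = (0.1217+0.1237)/2 = 0.1227 mm
HV = 1.854*10/0.1227^2 = 1231

1231


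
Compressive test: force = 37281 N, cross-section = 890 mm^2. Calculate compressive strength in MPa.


CS = 37281 / 890 = 41.9 MPa

41.9


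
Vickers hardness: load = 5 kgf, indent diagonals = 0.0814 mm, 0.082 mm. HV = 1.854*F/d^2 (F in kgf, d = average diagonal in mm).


d_avg = (0.0814+0.082)/2 = 0.0817 mm
HV = 1.854*5/0.0817^2 = 1389

1389


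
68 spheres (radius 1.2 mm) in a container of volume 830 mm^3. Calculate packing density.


V_sphere = 4/3*pi*1.2^3 = 7.2382 mm^3
Total V = 68*7.2382 = 492.1976 mm^3
PD = 492.1976 / 830 = 0.593

0.593


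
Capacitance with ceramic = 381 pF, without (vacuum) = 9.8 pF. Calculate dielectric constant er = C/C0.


er = 381 / 9.8 = 38.88

38.88


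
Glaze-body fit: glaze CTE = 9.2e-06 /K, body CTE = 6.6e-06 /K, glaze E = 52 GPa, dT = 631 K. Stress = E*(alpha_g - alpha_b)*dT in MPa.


Stress = 52*1000*(9.2e-06 - 6.6e-06)*631 = 85.3 MPa

85.3


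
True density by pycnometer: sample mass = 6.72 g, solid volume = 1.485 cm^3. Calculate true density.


TD = 6.72 / 1.485 = 4.525 g/cm^3

4.525


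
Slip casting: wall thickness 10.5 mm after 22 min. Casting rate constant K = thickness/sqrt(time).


K = 10.5 / sqrt(22) = 10.5 / 4.6904 = 2.239 mm/min^0.5

2.239


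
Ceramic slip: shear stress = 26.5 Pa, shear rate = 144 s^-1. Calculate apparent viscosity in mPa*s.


eta = tau/gamma * 1000 = 26.5/144 * 1000 = 184.0 mPa*s

184.0


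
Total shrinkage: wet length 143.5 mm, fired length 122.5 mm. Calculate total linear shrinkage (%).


TS = (143.5 - 122.5) / 143.5 * 100 = 14.63%

14.63


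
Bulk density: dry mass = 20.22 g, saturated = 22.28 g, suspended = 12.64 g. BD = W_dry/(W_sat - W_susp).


BD = 20.22 / (22.28 - 12.64) = 20.22 / 9.64 = 2.098 g/cm^3

2.098


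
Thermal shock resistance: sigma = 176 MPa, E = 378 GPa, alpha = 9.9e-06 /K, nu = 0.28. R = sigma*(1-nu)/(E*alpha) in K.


R = 176*(1-0.28)/(378*1000*9.9e-06) = 34 K

34


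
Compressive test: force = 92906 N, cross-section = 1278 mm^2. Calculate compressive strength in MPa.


CS = 92906 / 1278 = 72.7 MPa

72.7


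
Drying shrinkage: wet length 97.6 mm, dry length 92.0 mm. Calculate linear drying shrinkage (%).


DS = (97.6 - 92.0) / 97.6 * 100 = 5.74%

5.74


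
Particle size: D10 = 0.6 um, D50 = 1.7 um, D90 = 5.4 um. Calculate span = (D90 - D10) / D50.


Span = (5.4 - 0.6) / 1.7 = 4.8 / 1.7 = 2.824

2.824


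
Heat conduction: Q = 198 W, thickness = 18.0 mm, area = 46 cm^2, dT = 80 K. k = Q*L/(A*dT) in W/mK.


k = 198*18.0/1000/(46/10000*80) = 9.68 W/mK

9.68


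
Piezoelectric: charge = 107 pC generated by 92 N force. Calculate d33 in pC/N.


d33 = 107 / 92 = 1.2 pC/N

1.2


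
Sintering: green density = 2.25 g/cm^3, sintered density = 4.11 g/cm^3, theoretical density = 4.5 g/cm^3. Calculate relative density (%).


Relative = 4.11 / 4.5 * 100 = 91.3%

91.3


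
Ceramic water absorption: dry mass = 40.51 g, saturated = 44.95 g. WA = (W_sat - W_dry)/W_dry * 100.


WA = (44.95 - 40.51) / 40.51 * 100 = 10.96%

10.96


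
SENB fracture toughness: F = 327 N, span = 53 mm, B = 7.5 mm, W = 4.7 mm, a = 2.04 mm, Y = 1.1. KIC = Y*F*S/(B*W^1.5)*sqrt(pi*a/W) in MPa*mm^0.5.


KIC = 1.1*327*53/(7.5*4.7^1.5)*sqrt(pi*2.04/4.7) = 291.31

291.31


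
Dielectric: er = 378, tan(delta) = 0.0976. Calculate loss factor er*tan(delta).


Loss = 378 * 0.0976 = 36.893

36.893


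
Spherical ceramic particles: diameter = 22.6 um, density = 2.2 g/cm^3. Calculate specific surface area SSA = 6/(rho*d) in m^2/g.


SSA = 6 / (2.2 * 22.6) = 0.121 m^2/g

0.121


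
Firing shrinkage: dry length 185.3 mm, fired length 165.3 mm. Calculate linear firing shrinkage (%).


FS = (185.3 - 165.3) / 185.3 * 100 = 10.79%

10.79


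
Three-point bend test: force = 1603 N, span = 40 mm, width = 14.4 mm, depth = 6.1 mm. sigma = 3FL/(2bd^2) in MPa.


sigma = 3*1603*40/(2*14.4*6.1^2) = 179.5 MPa

179.5


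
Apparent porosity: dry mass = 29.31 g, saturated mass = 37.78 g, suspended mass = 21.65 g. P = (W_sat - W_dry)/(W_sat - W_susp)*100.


P = (37.78 - 29.31) / (37.78 - 21.65) * 100 = 8.47 / 16.13 * 100 = 52.5%

52.5


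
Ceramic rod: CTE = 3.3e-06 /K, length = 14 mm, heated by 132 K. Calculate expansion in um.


dL = 3.3e-06 * 14 * 132 * 1000 = 6.098 um

6.098


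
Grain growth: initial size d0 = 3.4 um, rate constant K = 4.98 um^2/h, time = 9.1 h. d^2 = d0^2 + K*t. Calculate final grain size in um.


d^2 = 3.4^2 + 4.98*9.1 = 56.878
d = sqrt(56.878) = 7.54 um

7.54


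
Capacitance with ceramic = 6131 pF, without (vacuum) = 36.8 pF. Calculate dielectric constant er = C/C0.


er = 6131 / 36.8 = 166.6

166.6


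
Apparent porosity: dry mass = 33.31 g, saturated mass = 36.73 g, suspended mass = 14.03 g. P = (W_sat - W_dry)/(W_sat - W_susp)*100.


P = (36.73 - 33.31) / (36.73 - 14.03) * 100 = 3.42 / 22.7 * 100 = 15.1%

15.1


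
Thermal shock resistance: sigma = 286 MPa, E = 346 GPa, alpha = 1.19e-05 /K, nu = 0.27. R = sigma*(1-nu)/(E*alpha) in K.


R = 286*(1-0.27)/(346*1000*1.19e-05) = 51 K

51


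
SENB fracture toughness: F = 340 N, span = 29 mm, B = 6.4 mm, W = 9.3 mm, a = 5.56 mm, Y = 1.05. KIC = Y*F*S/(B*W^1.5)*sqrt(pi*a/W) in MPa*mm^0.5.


KIC = 1.05*340*29/(6.4*9.3^1.5)*sqrt(pi*5.56/9.3) = 78.17

78.17


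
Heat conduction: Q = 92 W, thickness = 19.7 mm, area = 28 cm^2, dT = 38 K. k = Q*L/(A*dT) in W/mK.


k = 92*19.7/1000/(28/10000*38) = 17.03 W/mK

17.03


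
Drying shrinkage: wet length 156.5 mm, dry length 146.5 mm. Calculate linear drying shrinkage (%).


DS = (156.5 - 146.5) / 156.5 * 100 = 6.39%

6.39


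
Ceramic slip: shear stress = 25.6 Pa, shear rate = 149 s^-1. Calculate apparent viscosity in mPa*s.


eta = tau/gamma * 1000 = 25.6/149 * 1000 = 171.8 mPa*s

171.8


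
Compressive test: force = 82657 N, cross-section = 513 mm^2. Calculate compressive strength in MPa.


CS = 82657 / 513 = 161.1 MPa

161.1


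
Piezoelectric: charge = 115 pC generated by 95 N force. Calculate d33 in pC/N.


d33 = 115 / 95 = 1.2 pC/N

1.2


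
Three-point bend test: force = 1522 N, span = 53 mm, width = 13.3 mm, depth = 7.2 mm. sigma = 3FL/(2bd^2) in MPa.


sigma = 3*1522*53/(2*13.3*7.2^2) = 175.5 MPa

175.5


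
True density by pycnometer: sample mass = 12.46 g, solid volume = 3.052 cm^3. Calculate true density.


TD = 12.46 / 3.052 = 4.083 g/cm^3

4.083


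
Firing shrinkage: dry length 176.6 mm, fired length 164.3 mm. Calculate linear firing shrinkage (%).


FS = (176.6 - 164.3) / 176.6 * 100 = 6.96%

6.96


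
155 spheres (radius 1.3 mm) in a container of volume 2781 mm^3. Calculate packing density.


V_sphere = 4/3*pi*1.3^3 = 9.2028 mm^3
Total V = 155*9.2028 = 1426.434 mm^3
PD = 1426.434 / 2781 = 0.513

0.513


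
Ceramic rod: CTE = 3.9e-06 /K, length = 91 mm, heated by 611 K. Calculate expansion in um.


dL = 3.9e-06 * 91 * 611 * 1000 = 216.844 um

216.844


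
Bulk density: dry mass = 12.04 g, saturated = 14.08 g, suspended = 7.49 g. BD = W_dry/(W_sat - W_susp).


BD = 12.04 / (14.08 - 7.49) = 12.04 / 6.59 = 1.827 g/cm^3

1.827


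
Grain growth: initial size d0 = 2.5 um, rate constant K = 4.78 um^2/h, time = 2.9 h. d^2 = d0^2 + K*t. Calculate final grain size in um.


d^2 = 2.5^2 + 4.78*2.9 = 20.112
d = sqrt(20.112) = 4.48 um

4.48


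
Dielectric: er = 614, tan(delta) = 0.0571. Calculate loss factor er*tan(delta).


Loss = 614 * 0.0571 = 35.059

35.059


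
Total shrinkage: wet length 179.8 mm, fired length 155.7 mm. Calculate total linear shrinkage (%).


TS = (179.8 - 155.7) / 179.8 * 100 = 13.4%

13.4


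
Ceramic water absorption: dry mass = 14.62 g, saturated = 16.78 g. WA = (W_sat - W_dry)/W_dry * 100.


WA = (16.78 - 14.62) / 14.62 * 100 = 14.77%

14.77


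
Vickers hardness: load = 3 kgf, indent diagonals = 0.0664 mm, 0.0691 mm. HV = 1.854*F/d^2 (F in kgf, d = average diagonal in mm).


d_avg = (0.0664+0.0691)/2 = 0.06775 mm
HV = 1.854*3/0.06775^2 = 1212

1212


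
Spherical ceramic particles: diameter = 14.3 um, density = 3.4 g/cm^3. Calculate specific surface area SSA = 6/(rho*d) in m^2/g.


SSA = 6 / (3.4 * 14.3) = 0.123 m^2/g

0.123


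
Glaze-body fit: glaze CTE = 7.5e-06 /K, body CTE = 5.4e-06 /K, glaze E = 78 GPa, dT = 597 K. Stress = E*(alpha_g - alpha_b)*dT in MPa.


Stress = 78*1000*(7.5e-06 - 5.4e-06)*597 = 97.8 MPa

97.8


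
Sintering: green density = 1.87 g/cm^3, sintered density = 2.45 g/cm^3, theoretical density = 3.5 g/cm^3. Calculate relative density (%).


Relative = 2.45 / 3.5 * 100 = 70.0%

70.0
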